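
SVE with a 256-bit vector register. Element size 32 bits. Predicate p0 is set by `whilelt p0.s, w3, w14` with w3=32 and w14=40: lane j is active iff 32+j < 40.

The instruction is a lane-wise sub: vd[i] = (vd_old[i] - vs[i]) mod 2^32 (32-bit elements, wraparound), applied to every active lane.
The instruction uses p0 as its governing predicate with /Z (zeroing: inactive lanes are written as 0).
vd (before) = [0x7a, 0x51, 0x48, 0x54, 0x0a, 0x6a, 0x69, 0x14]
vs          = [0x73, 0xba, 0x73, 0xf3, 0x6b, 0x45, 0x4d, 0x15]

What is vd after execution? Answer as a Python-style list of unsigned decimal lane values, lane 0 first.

register lanes = 256/32 = 8
active while 32+j < 40, i.e. j ∈ [0,8) capped at 8 ⇒ 8
lane  0: sub(0x7a,0x73) ⇒ 0x07
lane  1: sub(0x51,0xba) ⇒ 0xffffff97
lane  2: sub(0x48,0x73) ⇒ 0xffffffd5
lane  3: sub(0x54,0xf3) ⇒ 0xffffff61
lane  4: sub(0x0a,0x6b) ⇒ 0xffffff9f
lane  5: sub(0x6a,0x45) ⇒ 0x25
lane  6: sub(0x69,0x4d) ⇒ 0x1c
lane  7: sub(0x14,0x15) ⇒ 0xffffffff

vd = [7, 4294967191, 4294967253, 4294967137, 4294967199, 37, 28, 4294967295]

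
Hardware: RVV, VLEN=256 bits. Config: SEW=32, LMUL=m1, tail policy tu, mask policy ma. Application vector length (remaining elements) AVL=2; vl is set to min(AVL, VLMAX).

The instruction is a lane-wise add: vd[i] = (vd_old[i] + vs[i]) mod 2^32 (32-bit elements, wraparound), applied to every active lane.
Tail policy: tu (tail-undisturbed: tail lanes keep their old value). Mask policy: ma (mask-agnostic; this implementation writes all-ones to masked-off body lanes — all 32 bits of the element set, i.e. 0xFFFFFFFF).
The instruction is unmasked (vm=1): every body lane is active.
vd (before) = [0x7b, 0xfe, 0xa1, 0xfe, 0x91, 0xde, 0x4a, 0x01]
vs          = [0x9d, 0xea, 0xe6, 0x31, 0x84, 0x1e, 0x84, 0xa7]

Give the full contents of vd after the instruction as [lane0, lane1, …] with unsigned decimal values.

vd = [280, 488, 161, 254, 145, 222, 74, 1]

VLMAX = VLEN×LMUL/SEW = 256×1/32 = 8
vl ← min(2, 8) = 2
lane  0: add(0x7b,0x9d) ⇒ 0x118
lane  1: add(0xfe,0xea) ⇒ 0x1e8
lane  2: tail/keep ⇒ 0xa1
lane  3: tail/keep ⇒ 0xfe
lane  4: tail/keep ⇒ 0x91
lane  5: tail/keep ⇒ 0xde
lane  6: tail/keep ⇒ 0x4a
lane  7: tail/keep ⇒ 0x01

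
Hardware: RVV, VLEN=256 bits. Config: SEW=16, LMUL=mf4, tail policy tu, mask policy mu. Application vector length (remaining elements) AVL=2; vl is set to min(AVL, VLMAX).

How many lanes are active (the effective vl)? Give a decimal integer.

vl = 2

VLMAX = (256 × 1/4) / 16 = 4 lanes
AVL=2 ≤ VLMAX=4, so vl = 2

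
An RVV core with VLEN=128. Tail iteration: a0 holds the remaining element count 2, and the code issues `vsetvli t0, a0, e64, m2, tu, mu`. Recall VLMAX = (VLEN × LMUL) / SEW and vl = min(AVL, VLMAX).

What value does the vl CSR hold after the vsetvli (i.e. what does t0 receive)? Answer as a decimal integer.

vl = 2

VLMAX = VLEN×LMUL/SEW = 128×2/64 = 4
AVL=2 ≤ VLMAX=4, so vl = 2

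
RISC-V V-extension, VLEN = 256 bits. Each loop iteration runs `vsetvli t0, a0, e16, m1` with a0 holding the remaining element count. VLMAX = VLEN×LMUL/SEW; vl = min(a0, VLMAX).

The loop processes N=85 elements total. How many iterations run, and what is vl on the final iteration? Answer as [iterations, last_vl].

[iterations, last_vl] = [6, 5]

VLMAX = VLEN×LMUL/SEW = 256×1/16 = 16
85 elements at 16/iter → 6 passes, remainder 5 on the last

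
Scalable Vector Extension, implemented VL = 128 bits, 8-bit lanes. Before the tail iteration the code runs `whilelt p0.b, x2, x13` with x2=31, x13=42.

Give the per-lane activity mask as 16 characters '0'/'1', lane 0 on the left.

predicate = 1111111111100000

128-bit reg / 8-bit elem → 16 lanes
whilelt: lane j active iff 31+j < 42 → j < 11 → 11 active
bits (lane 0 leftmost): 1111111111100000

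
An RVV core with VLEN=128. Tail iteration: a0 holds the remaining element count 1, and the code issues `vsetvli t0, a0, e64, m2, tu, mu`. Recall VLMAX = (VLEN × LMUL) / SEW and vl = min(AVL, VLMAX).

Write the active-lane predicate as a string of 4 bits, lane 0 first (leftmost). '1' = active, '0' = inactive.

lanes per group: 128·2/64 = 4
vl ← min(1, 4) = 1
bits (lane 0 leftmost): 1000

predicate = 1000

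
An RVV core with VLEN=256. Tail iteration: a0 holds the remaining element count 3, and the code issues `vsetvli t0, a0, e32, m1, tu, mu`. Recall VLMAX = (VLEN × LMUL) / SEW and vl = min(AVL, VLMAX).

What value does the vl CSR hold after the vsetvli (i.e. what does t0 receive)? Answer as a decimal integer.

lanes per group: 256·1/32 = 8
AVL=3 ≤ VLMAX=8, so vl = 3

vl = 3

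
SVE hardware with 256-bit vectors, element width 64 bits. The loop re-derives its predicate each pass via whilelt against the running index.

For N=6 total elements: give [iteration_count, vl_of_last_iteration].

256-bit reg / 64-bit elem → 4 lanes
iterations = ceil(6/4) = 2; final-pass vl = 2

[iterations, last_vl] = [2, 2]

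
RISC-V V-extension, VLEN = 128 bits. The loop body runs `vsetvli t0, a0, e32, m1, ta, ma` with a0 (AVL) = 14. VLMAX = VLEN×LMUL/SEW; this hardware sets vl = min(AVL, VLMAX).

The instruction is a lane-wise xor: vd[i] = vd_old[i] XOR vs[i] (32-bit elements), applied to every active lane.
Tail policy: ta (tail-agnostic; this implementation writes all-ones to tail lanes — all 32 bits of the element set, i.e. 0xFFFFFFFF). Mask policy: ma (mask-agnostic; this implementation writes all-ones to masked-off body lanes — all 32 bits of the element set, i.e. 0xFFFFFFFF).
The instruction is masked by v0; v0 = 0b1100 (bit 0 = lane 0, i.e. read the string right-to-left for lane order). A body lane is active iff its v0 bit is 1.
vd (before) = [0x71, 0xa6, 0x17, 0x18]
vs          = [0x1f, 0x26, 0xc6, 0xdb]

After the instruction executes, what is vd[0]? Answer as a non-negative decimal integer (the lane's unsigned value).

vd[0] = 4294967295

VLMAX = (128 × 1) / 32 = 4 lanes
vl ← min(14, 4) = 4
  i=0: mask-off/ones → 4294967295
  i=1: mask-off/ones → 4294967295
  i=2: xor(0x17,0xc6) → 209
  i=3: xor(0x18,0xdb) → 195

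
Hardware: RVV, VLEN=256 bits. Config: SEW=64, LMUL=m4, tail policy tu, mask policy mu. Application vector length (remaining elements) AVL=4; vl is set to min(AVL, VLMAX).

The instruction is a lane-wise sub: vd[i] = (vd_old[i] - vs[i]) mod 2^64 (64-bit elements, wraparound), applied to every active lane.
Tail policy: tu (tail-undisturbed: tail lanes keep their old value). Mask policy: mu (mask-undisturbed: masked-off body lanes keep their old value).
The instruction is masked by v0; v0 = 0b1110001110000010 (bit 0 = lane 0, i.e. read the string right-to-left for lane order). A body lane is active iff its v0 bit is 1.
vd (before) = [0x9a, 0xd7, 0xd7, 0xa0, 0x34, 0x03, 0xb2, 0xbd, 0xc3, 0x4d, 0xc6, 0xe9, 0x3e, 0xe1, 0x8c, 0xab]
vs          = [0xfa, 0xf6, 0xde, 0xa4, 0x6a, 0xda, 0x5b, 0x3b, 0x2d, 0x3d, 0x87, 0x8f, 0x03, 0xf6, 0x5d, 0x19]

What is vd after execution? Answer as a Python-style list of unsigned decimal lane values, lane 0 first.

lanes per group: 256·4/64 = 16
AVL=4 ≤ VLMAX=16, so vl = 4
lane  0: mask-off/keep ⇒ 0x9a
lane  1: sub(0xd7,0xf6) ⇒ 0xffffffffffffffe1
lane  2: mask-off/keep ⇒ 0xd7
lane  3: mask-off/keep ⇒ 0xa0
lane  4: tail/keep ⇒ 0x34
lane  5: tail/keep ⇒ 0x03
lane  6: tail/keep ⇒ 0xb2
lane  7: tail/keep ⇒ 0xbd
lane  8: tail/keep ⇒ 0xc3
lane  9: tail/keep ⇒ 0x4d
lane 10: tail/keep ⇒ 0xc6
lane 11: tail/keep ⇒ 0xe9
lane 12: tail/keep ⇒ 0x3e
lane 13: tail/keep ⇒ 0xe1
lane 14: tail/keep ⇒ 0x8c
lane 15: tail/keep ⇒ 0xab

vd = [154, 18446744073709551585, 215, 160, 52, 3, 178, 189, 195, 77, 198, 233, 62, 225, 140, 171]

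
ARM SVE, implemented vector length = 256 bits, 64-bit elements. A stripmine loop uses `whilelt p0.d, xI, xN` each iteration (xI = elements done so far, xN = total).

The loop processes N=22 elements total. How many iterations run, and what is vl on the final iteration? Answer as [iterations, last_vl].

register lanes = 256/64 = 4
iterations = ceil(22/4) = 6; final-pass vl = 2

[iterations, last_vl] = [6, 2]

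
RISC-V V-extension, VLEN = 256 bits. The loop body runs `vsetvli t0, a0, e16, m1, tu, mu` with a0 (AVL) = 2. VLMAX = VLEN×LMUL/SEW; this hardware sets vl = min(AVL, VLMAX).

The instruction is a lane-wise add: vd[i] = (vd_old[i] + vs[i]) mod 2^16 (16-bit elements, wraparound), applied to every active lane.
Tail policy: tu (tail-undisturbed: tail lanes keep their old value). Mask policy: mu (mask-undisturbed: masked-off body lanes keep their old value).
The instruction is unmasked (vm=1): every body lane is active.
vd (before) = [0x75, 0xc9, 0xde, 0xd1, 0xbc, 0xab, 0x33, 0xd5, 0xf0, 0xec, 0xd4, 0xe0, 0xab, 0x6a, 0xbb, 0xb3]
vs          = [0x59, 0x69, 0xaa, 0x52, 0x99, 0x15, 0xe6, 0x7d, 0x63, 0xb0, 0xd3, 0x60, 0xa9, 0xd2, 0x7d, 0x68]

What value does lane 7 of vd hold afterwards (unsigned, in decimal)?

vd[7] = 213

VLMAX = VLEN×LMUL/SEW = 256×1/16 = 16
vl = min(AVL, VLMAX) = min(2, 16) = 2
  i=0: add(0x75,0x59) → 206
  i=1: add(0xc9,0x69) → 306
  i=2: tail/keep → 222
  i=3: tail/keep → 209
  i=4: tail/keep → 188
  i=5: tail/keep → 171
  i=6: tail/keep → 51
  i=7: tail/keep → 213
  i=8: tail/keep → 240
  i=9: tail/keep → 236
  i=10: tail/keep → 212
  i=11: tail/keep → 224
  i=12: tail/keep → 171
  i=13: tail/keep → 106
  i=14: tail/keep → 187
  i=15: tail/keep → 179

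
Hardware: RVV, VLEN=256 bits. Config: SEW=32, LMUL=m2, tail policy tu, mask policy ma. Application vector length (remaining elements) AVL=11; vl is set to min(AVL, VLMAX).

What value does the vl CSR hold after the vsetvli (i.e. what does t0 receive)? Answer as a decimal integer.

VLMAX = VLEN×LMUL/SEW = 256×2/32 = 16
vl ← min(11, 16) = 11

vl = 11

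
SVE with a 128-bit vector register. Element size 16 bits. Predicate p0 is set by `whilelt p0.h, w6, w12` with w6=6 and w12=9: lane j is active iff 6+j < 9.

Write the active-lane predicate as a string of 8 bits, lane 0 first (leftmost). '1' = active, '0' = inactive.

predicate = 11100000

register lanes = 128/16 = 8
p0[j] = (6+j < 9); true for j=0..2 → 3 lanes set
bits (lane 0 leftmost): 11100000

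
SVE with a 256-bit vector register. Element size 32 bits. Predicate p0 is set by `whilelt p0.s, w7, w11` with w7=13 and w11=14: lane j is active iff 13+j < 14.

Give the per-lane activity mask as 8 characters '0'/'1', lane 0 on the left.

predicate = 10000000

register lanes = 256/32 = 8
active while 13+j < 14, i.e. j ∈ [0,1) capped at 8 ⇒ 1
bits (lane 0 leftmost): 10000000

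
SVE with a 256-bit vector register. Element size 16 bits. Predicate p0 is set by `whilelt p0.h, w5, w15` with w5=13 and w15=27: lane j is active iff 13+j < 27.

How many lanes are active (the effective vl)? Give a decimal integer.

vl = 14

lane count: 256 div 16 = 16
whilelt: lane j active iff 13+j < 27 → j < 14 → 14 active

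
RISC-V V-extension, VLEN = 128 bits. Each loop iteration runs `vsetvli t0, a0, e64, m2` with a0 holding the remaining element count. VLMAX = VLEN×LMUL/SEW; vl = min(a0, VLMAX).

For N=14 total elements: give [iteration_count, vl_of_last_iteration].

VLMAX = VLEN×LMUL/SEW = 128×2/64 = 4
N=14: ⌈14/4⌉ = 4 iters; last vl = 14 − 3×4 = 2

[iterations, last_vl] = [4, 2]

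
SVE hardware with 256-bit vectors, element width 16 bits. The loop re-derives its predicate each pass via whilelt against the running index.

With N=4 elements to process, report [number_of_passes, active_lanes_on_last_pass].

[iterations, last_vl] = [1, 4]

256-bit reg / 16-bit elem → 16 lanes
N=4: ⌈4/16⌉ = 1 iters; last vl = 4 − 0×16 = 4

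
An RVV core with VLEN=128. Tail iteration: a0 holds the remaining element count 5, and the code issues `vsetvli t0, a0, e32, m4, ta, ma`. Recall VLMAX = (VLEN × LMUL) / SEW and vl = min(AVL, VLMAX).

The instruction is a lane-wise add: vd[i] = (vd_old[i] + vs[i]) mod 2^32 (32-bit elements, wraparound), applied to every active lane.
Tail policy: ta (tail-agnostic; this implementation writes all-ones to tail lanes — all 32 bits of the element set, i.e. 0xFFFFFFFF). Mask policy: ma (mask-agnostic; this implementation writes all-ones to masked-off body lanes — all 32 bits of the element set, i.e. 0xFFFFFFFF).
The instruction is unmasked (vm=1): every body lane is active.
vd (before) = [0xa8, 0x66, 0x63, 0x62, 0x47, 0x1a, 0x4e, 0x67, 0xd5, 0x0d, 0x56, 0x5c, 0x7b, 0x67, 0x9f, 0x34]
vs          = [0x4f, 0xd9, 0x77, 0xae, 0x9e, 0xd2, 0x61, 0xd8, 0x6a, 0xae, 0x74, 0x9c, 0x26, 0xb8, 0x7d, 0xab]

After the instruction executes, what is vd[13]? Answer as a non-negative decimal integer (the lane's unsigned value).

VLMAX = VLEN×LMUL/SEW = 128×4/32 = 16
vl = min(AVL, VLMAX) = min(5, 16) = 5
  i=0: add(0xa8,0x4f) → 247
  i=1: add(0x66,0xd9) → 319
  i=2: add(0x63,0x77) → 218
  i=3: add(0x62,0xae) → 272
  i=4: add(0x47,0x9e) → 229
  i=5: tail/ones → 4294967295
  i=6: tail/ones → 4294967295
  i=7: tail/ones → 4294967295
  i=8: tail/ones → 4294967295
  i=9: tail/ones → 4294967295
  i=10: tail/ones → 4294967295
  i=11: tail/ones → 4294967295
  i=12: tail/ones → 4294967295
  i=13: tail/ones → 4294967295
  i=14: tail/ones → 4294967295
  i=15: tail/ones → 4294967295

vd[13] = 4294967295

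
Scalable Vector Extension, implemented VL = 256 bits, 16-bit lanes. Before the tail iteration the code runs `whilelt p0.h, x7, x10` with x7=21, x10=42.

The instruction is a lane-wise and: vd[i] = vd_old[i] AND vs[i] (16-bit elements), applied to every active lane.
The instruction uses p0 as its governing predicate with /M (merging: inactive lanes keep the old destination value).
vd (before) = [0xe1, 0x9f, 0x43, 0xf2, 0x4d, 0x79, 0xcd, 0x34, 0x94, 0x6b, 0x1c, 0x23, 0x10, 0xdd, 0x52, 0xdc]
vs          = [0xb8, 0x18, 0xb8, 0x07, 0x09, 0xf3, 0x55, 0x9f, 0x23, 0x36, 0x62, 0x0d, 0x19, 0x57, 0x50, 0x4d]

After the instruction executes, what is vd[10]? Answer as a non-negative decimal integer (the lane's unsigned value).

vd[10] = 0

register lanes = 256/16 = 16
p0[j] = (21+j < 42); true for j=0..15 → 16 lanes set
  i=0: and(0xe1,0xb8) → 160
  i=1: and(0x9f,0x18) → 24
  i=2: and(0x43,0xb8) → 0
  i=3: and(0xf2,0x07) → 2
  i=4: and(0x4d,0x09) → 9
  i=5: and(0x79,0xf3) → 113
  i=6: and(0xcd,0x55) → 69
  i=7: and(0x34,0x9f) → 20
  i=8: and(0x94,0x23) → 0
  i=9: and(0x6b,0x36) → 34
  i=10: and(0x1c,0x62) → 0
  i=11: and(0x23,0x0d) → 1
  i=12: and(0x10,0x19) → 16
  i=13: and(0xdd,0x57) → 85
  i=14: and(0x52,0x50) → 80
  i=15: and(0xdc,0x4d) → 76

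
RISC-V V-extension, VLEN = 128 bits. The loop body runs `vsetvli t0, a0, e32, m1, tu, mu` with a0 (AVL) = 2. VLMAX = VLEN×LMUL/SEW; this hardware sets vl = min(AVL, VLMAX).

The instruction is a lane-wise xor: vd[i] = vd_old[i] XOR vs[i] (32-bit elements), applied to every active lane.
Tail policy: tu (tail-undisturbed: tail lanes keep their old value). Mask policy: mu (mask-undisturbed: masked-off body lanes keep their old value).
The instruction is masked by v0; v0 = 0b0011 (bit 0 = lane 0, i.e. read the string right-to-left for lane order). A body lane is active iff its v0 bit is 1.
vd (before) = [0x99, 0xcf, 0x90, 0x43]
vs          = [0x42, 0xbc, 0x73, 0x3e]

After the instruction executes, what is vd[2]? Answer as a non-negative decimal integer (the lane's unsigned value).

vd[2] = 144

VLMAX = VLEN×LMUL/SEW = 128×1/32 = 4
vl ← min(2, 4) = 2
  i=0: xor(0x99,0x42) → 219
  i=1: xor(0xcf,0xbc) → 115
  i=2: tail/keep → 144
  i=3: tail/keep → 67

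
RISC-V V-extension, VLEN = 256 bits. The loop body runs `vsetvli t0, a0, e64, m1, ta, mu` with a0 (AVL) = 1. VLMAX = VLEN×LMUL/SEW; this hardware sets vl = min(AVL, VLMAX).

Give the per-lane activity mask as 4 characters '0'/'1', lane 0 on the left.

predicate = 1000

VLMAX = (256 × 1) / 64 = 4 lanes
vl = min(AVL, VLMAX) = min(1, 4) = 1
bits (lane 0 leftmost): 1000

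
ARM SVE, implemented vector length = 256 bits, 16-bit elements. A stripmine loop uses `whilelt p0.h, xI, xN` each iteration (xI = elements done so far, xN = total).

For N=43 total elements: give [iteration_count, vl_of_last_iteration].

[iterations, last_vl] = [3, 11]

256-bit reg / 16-bit elem → 16 lanes
iterations = ceil(43/16) = 3; final-pass vl = 11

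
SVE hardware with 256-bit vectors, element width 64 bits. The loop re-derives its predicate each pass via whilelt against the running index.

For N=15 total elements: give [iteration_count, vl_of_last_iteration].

256-bit reg / 64-bit elem → 4 lanes
N=15: ⌈15/4⌉ = 4 iters; last vl = 15 − 3×4 = 3

[iterations, last_vl] = [4, 3]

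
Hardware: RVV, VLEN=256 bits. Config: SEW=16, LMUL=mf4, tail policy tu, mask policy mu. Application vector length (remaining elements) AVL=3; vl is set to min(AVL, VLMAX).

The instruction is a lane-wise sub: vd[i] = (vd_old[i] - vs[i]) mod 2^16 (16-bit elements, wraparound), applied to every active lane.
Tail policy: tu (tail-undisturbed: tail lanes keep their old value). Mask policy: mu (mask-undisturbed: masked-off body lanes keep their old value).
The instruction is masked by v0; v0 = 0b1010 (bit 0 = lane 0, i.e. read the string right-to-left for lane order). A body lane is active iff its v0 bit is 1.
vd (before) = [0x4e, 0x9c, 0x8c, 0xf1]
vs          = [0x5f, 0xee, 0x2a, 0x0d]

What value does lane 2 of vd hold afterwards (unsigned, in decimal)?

vd[2] = 140

lanes per group: 256·1/4/16 = 4
AVL=3 ≤ VLMAX=4, so vl = 3
lane  0: mask-off/keep ⇒ 0x4e
lane  1: sub(0x9c,0xee) ⇒ 0xffae
lane  2: mask-off/keep ⇒ 0x8c
lane  3: tail/keep ⇒ 0xf1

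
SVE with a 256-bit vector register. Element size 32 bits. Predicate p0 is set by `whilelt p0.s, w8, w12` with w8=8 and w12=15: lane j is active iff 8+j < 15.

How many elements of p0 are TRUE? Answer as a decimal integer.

vl = 7

lane count: 256 div 32 = 8
active while 8+j < 15, i.e. j ∈ [0,7) capped at 8 ⇒ 7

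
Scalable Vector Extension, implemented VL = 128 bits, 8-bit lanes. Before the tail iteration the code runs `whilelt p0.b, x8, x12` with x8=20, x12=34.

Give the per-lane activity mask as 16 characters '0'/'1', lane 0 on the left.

register lanes = 128/8 = 16
whilelt: lane j active iff 20+j < 34 → j < 14 → 14 active
bits (lane 0 leftmost): 1111111111111100

predicate = 1111111111111100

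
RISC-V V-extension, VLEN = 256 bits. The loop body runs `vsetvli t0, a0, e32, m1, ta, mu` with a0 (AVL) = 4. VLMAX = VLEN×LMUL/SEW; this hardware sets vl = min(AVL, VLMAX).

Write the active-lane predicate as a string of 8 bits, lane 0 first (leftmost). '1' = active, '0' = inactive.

predicate = 11110000

VLMAX = (256 × 1) / 32 = 8 lanes
AVL=4 ≤ VLMAX=8, so vl = 4
bits (lane 0 leftmost): 11110000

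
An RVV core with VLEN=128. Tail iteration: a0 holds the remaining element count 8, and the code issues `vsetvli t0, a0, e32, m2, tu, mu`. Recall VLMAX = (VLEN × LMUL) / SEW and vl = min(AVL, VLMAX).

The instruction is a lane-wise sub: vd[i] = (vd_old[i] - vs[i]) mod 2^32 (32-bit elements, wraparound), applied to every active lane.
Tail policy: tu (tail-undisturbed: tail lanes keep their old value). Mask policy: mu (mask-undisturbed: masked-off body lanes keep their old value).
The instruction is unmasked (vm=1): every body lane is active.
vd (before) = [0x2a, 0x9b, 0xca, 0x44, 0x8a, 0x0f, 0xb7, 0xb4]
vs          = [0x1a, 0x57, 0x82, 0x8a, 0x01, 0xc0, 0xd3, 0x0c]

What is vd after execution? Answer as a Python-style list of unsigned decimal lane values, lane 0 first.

vd = [16, 68, 72, 4294967226, 137, 4294967119, 4294967268, 168]

lanes per group: 128·2/32 = 8
AVL=8 ≤ VLMAX=8, so vl = 8
vd[0] sub(0x2a,0x1a) -> 0x10
vd[1] sub(0x9b,0x57) -> 0x44
vd[2] sub(0xca,0x82) -> 0x48
vd[3] sub(0x44,0x8a) -> 0xffffffba
vd[4] sub(0x8a,0x01) -> 0x89
vd[5] sub(0x0f,0xc0) -> 0xffffff4f
vd[6] sub(0xb7,0xd3) -> 0xffffffe4
vd[7] sub(0xb4,0x0c) -> 0xa8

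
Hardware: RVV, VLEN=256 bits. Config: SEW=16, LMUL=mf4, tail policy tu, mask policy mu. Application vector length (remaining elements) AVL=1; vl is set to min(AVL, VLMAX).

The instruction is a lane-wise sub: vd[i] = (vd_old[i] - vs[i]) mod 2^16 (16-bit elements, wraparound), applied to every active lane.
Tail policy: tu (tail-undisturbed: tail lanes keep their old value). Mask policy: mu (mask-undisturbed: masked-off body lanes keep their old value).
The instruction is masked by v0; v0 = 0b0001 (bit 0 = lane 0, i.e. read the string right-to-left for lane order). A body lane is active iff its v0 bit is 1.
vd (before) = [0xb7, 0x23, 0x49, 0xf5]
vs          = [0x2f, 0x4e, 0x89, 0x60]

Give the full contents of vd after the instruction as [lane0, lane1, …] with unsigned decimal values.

lanes per group: 256·1/4/16 = 4
vl = min(AVL, VLMAX) = min(1, 4) = 1
lane  0: sub(0xb7,0x2f) ⇒ 0x88
lane  1: tail/keep ⇒ 0x23
lane  2: tail/keep ⇒ 0x49
lane  3: tail/keep ⇒ 0xf5

vd = [136, 35, 73, 245]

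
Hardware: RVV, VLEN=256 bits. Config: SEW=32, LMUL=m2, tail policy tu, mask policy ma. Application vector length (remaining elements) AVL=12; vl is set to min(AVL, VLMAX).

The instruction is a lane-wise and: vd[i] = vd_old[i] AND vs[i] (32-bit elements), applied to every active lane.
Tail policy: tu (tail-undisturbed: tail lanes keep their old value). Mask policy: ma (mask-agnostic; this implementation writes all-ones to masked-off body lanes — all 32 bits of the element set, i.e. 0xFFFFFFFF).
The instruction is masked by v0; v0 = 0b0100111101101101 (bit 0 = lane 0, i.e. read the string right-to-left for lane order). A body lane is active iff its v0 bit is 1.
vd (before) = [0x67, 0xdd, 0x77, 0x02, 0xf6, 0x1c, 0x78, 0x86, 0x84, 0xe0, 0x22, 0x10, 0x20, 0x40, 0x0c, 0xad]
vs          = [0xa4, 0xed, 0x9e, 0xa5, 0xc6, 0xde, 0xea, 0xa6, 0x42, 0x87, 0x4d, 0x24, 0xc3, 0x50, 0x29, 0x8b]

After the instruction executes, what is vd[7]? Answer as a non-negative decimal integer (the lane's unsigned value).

VLMAX = (256 × 2) / 32 = 16 lanes
vl ← min(12, 16) = 12
[0] and(0x67,0xa4) = 0x24
[1] mask-off/ones = 0xffffffff
[2] and(0x77,0x9e) = 0x16
[3] and(0x02,0xa5) = 0x00
[4] mask-off/ones = 0xffffffff
[5] and(0x1c,0xde) = 0x1c
[6] and(0x78,0xea) = 0x68
[7] mask-off/ones = 0xffffffff
[8] and(0x84,0x42) = 0x00
[9] and(0xe0,0x87) = 0x80
[10] and(0x22,0x4d) = 0x00
[11] and(0x10,0x24) = 0x00
[12] tail/keep = 0x20
[13] tail/keep = 0x40
[14] tail/keep = 0x0c
[15] tail/keep = 0xad

vd[7] = 4294967295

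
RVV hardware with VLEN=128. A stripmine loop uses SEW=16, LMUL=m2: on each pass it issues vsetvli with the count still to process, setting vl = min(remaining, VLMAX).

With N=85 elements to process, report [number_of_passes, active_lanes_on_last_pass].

VLMAX = (128 × 2) / 16 = 16 lanes
N=85: ⌈85/16⌉ = 6 iters; last vl = 85 − 5×16 = 5

[iterations, last_vl] = [6, 5]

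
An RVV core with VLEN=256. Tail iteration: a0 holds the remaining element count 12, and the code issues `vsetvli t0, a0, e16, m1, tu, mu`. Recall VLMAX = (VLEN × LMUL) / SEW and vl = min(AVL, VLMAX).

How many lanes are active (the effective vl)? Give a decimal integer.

VLMAX = VLEN×LMUL/SEW = 256×1/16 = 16
vl = min(AVL, VLMAX) = min(12, 16) = 12

vl = 12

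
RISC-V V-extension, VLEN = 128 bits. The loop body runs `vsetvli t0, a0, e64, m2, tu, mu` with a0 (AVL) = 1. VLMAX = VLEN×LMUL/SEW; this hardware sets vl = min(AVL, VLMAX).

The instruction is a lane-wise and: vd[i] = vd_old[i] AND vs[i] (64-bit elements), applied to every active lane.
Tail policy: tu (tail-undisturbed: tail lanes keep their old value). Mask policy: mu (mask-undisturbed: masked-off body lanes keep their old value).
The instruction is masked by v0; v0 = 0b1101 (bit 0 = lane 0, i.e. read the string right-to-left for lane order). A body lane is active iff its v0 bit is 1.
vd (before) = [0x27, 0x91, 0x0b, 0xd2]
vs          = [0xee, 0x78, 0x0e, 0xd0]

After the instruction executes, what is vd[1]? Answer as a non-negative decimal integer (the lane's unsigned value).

VLMAX = (128 × 2) / 64 = 4 lanes
vl ← min(1, 4) = 1
vd[0] and(0x27,0xee) -> 0x26
vd[1] tail/keep -> 0x91
vd[2] tail/keep -> 0x0b
vd[3] tail/keep -> 0xd2

vd[1] = 145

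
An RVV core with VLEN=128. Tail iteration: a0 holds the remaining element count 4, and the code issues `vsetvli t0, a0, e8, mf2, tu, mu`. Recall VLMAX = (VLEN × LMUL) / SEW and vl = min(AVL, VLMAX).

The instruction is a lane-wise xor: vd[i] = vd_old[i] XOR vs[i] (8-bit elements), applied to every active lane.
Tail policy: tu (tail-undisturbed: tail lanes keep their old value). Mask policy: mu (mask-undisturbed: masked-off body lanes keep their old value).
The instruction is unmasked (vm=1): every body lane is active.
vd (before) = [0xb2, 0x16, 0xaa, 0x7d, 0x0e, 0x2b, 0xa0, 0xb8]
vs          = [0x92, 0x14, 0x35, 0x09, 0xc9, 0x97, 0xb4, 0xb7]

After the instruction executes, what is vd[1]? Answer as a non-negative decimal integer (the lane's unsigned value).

VLMAX = (128 × 1/2) / 8 = 8 lanes
vl ← min(4, 8) = 4
vd[0] xor(0xb2,0x92) -> 0x20
vd[1] xor(0x16,0x14) -> 0x02
vd[2] xor(0xaa,0x35) -> 0x9f
vd[3] xor(0x7d,0x09) -> 0x74
vd[4] tail/keep -> 0x0e
vd[5] tail/keep -> 0x2b
vd[6] tail/keep -> 0xa0
vd[7] tail/keep -> 0xb8

vd[1] = 2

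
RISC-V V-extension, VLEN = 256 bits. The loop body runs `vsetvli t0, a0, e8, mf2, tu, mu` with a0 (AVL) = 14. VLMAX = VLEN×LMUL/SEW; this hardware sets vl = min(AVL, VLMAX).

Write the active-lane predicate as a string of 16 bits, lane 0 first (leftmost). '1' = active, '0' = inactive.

predicate = 1111111111111100

lanes per group: 256·1/2/8 = 16
vl ← min(14, 16) = 14
bits (lane 0 leftmost): 1111111111111100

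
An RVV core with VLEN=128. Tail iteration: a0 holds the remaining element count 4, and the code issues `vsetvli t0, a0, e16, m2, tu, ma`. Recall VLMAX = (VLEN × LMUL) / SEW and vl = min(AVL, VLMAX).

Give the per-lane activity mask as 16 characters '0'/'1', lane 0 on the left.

VLMAX = (128 × 2) / 16 = 16 lanes
vl ← min(4, 16) = 4
bits (lane 0 leftmost): 1111000000000000

predicate = 1111000000000000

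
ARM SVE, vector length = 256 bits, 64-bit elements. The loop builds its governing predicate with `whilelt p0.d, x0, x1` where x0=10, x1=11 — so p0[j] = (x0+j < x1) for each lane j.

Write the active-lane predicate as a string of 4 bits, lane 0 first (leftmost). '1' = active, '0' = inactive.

predicate = 1000

register lanes = 256/64 = 4
p0[j] = (10+j < 11); true for j=0..0 → 1 lanes set
bits (lane 0 leftmost): 1000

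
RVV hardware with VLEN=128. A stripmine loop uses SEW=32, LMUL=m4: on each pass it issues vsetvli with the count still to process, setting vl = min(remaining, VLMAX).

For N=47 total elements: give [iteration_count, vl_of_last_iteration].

[iterations, last_vl] = [3, 15]

VLMAX = VLEN×LMUL/SEW = 128×4/32 = 16
iterations = ceil(47/16) = 3; final-pass vl = 15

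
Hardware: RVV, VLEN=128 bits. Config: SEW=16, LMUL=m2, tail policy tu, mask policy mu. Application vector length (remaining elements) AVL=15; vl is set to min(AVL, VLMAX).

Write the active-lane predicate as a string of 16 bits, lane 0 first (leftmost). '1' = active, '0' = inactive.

lanes per group: 128·2/16 = 16
vl = min(AVL, VLMAX) = min(15, 16) = 15
bits (lane 0 leftmost): 1111111111111110

predicate = 1111111111111110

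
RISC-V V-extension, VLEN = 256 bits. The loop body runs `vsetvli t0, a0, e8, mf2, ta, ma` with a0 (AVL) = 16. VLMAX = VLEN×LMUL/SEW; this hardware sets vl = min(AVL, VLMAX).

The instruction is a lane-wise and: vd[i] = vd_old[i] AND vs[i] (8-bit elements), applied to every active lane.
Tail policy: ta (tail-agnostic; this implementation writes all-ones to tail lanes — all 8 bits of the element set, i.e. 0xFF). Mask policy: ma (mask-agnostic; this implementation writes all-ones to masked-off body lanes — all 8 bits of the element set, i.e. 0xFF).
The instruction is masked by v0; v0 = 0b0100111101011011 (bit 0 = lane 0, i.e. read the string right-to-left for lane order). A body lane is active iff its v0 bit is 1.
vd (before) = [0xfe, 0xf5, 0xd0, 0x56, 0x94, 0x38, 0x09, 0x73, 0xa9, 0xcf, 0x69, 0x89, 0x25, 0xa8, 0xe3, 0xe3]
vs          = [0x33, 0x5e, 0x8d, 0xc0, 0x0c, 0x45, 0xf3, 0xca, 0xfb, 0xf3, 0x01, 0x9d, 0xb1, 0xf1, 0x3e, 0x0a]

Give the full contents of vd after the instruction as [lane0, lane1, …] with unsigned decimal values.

VLMAX = VLEN×LMUL/SEW = 256×1/2/8 = 16
AVL=16 ≤ VLMAX=16, so vl = 16
  i=0: and(0xfe,0x33) → 50
  i=1: and(0xf5,0x5e) → 84
  i=2: mask-off/ones → 255
  i=3: and(0x56,0xc0) → 64
  i=4: and(0x94,0x0c) → 4
  i=5: mask-off/ones → 255
  i=6: and(0x09,0xf3) → 1
  i=7: mask-off/ones → 255
  i=8: and(0xa9,0xfb) → 169
  i=9: and(0xcf,0xf3) → 195
  i=10: and(0x69,0x01) → 1
  i=11: and(0x89,0x9d) → 137
  i=12: mask-off/ones → 255
  i=13: mask-off/ones → 255
  i=14: and(0xe3,0x3e) → 34
  i=15: mask-off/ones → 255

vd = [50, 84, 255, 64, 4, 255, 1, 255, 169, 195, 1, 137, 255, 255, 34, 255]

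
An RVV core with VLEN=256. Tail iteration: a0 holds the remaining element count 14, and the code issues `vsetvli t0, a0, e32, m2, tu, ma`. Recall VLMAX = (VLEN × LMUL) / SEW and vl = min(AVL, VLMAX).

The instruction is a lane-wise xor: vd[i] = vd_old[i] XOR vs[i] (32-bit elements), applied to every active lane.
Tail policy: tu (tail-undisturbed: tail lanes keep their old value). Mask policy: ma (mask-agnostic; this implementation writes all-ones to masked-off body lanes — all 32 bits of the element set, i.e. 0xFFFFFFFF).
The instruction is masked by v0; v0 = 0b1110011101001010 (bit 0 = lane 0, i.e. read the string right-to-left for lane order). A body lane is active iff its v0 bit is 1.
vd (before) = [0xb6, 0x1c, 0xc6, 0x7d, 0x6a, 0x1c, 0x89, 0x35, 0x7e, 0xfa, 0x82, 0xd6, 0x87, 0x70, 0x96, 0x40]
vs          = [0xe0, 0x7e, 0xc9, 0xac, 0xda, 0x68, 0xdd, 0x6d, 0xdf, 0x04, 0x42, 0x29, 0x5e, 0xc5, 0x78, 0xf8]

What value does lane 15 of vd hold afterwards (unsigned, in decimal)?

vd[15] = 64

VLMAX = (256 × 2) / 32 = 16 lanes
AVL=14 ≤ VLMAX=16, so vl = 14
vd[0] mask-off/ones -> 0xffffffff
vd[1] xor(0x1c,0x7e) -> 0x62
vd[2] mask-off/ones -> 0xffffffff
vd[3] xor(0x7d,0xac) -> 0xd1
vd[4] mask-off/ones -> 0xffffffff
vd[5] mask-off/ones -> 0xffffffff
vd[6] xor(0x89,0xdd) -> 0x54
vd[7] mask-off/ones -> 0xffffffff
vd[8] xor(0x7e,0xdf) -> 0xa1
vd[9] xor(0xfa,0x04) -> 0xfe
vd[10] xor(0x82,0x42) -> 0xc0
vd[11] mask-off/ones -> 0xffffffff
vd[12] mask-off/ones -> 0xffffffff
vd[13] xor(0x70,0xc5) -> 0xb5
vd[14] tail/keep -> 0x96
vd[15] tail/keep -> 0x40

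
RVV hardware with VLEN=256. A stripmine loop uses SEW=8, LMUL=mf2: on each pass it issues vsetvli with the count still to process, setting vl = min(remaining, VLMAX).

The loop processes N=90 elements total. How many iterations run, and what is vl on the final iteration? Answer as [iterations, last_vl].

[iterations, last_vl] = [6, 10]

VLMAX = VLEN×LMUL/SEW = 256×1/2/8 = 16
N=90: ⌈90/16⌉ = 6 iters; last vl = 90 − 5×16 = 10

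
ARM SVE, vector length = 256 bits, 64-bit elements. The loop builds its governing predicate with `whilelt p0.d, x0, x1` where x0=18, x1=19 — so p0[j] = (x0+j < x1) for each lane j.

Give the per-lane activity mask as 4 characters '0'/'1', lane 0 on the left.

predicate = 1000

register lanes = 256/64 = 4
p0[j] = (18+j < 19); true for j=0..0 → 1 lanes set
bits (lane 0 leftmost): 1000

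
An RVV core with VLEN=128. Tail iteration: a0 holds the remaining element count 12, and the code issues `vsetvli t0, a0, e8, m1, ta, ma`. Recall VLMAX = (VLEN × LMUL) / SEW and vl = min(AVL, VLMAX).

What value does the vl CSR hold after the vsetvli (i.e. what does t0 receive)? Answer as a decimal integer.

lanes per group: 128·1/8 = 16
vl ← min(12, 16) = 12

vl = 12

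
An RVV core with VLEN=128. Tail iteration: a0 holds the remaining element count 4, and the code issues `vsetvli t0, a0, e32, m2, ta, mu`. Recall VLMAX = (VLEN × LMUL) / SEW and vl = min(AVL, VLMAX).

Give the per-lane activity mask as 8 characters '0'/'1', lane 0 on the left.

predicate = 11110000

VLMAX = VLEN×LMUL/SEW = 128×2/32 = 8
vl ← min(4, 8) = 4
bits (lane 0 leftmost): 11110000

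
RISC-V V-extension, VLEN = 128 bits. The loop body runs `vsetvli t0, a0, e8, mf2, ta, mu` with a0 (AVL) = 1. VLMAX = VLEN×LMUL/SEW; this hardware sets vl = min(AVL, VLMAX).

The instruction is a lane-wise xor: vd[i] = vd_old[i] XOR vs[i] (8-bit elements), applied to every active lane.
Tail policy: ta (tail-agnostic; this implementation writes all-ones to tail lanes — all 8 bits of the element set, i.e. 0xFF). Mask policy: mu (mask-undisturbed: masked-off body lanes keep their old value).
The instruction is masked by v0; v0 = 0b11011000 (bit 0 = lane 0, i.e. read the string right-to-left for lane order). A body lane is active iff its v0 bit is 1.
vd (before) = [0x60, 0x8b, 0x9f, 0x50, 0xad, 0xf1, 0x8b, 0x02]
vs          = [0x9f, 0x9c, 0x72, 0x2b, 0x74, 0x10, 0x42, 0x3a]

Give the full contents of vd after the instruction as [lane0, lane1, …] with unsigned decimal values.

VLMAX = (128 × 1/2) / 8 = 8 lanes
vl = min(AVL, VLMAX) = min(1, 8) = 1
vd[0] mask-off/keep -> 0x60
vd[1] tail/ones -> 0xff
vd[2] tail/ones -> 0xff
vd[3] tail/ones -> 0xff
vd[4] tail/ones -> 0xff
vd[5] tail/ones -> 0xff
vd[6] tail/ones -> 0xff
vd[7] tail/ones -> 0xff

vd = [96, 255, 255, 255, 255, 255, 255, 255]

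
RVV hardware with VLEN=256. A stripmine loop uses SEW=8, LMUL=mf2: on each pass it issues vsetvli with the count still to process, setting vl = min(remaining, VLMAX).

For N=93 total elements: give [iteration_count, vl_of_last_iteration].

[iterations, last_vl] = [6, 13]

VLMAX = (256 × 1/2) / 8 = 16 lanes
iterations = ceil(93/16) = 6; final-pass vl = 13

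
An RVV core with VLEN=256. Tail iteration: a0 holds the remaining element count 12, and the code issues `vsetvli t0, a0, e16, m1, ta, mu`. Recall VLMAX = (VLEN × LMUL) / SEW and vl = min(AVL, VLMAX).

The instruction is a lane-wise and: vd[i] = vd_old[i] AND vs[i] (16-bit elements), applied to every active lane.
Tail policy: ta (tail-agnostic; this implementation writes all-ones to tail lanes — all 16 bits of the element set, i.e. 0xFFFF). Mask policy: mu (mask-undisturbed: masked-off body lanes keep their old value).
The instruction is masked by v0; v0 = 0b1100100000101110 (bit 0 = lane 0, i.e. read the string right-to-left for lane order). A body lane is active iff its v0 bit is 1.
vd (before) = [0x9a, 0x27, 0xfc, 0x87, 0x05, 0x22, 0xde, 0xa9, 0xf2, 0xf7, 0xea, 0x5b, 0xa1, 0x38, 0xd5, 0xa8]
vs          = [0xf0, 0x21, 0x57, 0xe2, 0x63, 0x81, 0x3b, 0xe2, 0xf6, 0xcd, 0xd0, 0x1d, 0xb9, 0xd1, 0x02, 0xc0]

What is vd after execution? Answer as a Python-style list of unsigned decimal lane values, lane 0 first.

vd = [154, 33, 84, 130, 5, 0, 222, 169, 242, 247, 234, 25, 65535, 65535, 65535, 65535]

VLMAX = (256 × 1) / 16 = 16 lanes
vl ← min(12, 16) = 12
vd[0] mask-off/keep -> 0x9a
vd[1] and(0x27,0x21) -> 0x21
vd[2] and(0xfc,0x57) -> 0x54
vd[3] and(0x87,0xe2) -> 0x82
vd[4] mask-off/keep -> 0x05
vd[5] and(0x22,0x81) -> 0x00
vd[6] mask-off/keep -> 0xde
vd[7] mask-off/keep -> 0xa9
vd[8] mask-off/keep -> 0xf2
vd[9] mask-off/keep -> 0xf7
vd[10] mask-off/keep -> 0xea
vd[11] and(0x5b,0x1d) -> 0x19
vd[12] tail/ones -> 0xffff
vd[13] tail/ones -> 0xffff
vd[14] tail/ones -> 0xffff
vd[15] tail/ones -> 0xffff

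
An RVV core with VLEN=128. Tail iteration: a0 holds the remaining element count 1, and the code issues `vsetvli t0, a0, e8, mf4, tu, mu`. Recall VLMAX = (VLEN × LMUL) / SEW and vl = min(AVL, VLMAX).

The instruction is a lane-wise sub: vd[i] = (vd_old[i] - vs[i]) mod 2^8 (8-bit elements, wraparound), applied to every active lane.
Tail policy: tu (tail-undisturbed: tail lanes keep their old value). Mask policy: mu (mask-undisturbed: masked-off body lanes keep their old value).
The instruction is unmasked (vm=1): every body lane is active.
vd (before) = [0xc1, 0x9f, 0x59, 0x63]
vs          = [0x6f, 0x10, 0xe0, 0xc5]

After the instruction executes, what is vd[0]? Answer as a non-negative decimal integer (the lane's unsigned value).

VLMAX = VLEN×LMUL/SEW = 128×1/4/8 = 4
vl ← min(1, 4) = 1
vd[0] sub(0xc1,0x6f) -> 0x52
vd[1] tail/keep -> 0x9f
vd[2] tail/keep -> 0x59
vd[3] tail/keep -> 0x63

vd[0] = 82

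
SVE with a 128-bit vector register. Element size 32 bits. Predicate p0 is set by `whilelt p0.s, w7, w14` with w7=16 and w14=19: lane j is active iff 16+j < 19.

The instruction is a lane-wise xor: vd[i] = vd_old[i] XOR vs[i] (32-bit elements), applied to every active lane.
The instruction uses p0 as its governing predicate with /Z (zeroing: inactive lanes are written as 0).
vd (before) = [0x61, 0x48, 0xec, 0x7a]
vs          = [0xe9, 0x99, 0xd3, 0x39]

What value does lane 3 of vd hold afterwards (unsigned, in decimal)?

vd[3] = 0

register lanes = 128/32 = 4
whilelt: lane j active iff 16+j < 19 → j < 3 → 3 active
lane  0: xor(0x61,0xe9) ⇒ 0x88
lane  1: xor(0x48,0x99) ⇒ 0xd1
lane  2: xor(0xec,0xd3) ⇒ 0x3f
lane  3: tail/zero ⇒ 0x00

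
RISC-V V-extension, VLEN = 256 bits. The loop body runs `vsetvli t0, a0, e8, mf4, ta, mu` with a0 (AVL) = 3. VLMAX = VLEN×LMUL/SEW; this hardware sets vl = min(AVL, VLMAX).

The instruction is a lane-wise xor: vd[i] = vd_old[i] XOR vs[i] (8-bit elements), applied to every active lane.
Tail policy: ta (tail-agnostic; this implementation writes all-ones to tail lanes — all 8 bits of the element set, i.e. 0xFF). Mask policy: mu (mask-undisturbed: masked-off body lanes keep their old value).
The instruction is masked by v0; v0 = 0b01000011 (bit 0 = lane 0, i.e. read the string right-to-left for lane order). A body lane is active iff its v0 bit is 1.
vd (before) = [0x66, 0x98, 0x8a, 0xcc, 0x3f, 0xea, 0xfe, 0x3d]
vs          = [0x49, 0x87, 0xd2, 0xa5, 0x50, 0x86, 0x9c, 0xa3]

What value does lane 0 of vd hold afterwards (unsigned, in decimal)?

vd[0] = 47

VLMAX = VLEN×LMUL/SEW = 256×1/4/8 = 8
AVL=3 ≤ VLMAX=8, so vl = 3
vd[0] xor(0x66,0x49) -> 0x2f
vd[1] xor(0x98,0x87) -> 0x1f
vd[2] mask-off/keep -> 0x8a
vd[3] tail/ones -> 0xff
vd[4] tail/ones -> 0xff
vd[5] tail/ones -> 0xff
vd[6] tail/ones -> 0xff
vd[7] tail/ones -> 0xff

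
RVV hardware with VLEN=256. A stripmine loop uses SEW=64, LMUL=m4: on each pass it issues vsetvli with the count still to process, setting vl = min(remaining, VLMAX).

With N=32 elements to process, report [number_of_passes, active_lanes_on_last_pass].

lanes per group: 256·4/64 = 16
32 elements at 16/iter → 2 passes, remainder 16 on the last

[iterations, last_vl] = [2, 16]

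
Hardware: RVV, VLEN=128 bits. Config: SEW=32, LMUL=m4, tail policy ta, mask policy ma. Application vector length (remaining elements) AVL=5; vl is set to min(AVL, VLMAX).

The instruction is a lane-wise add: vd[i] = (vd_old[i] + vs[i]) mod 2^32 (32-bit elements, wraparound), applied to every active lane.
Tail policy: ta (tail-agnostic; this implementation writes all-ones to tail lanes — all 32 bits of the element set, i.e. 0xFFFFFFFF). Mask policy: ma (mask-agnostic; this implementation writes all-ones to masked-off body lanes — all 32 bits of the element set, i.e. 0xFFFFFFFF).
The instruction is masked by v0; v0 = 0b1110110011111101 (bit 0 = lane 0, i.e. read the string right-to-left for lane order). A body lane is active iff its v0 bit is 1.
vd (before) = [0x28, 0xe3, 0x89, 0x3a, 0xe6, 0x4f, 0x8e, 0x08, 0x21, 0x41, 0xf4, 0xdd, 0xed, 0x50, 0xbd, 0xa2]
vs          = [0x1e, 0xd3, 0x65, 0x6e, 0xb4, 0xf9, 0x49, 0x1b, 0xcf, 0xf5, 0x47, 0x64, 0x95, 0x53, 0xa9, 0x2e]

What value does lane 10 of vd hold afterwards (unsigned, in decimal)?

VLMAX = (128 × 4) / 32 = 16 lanes
vl ← min(5, 16) = 5
  i=0: add(0x28,0x1e) → 70
  i=1: mask-off/ones → 4294967295
  i=2: add(0x89,0x65) → 238
  i=3: add(0x3a,0x6e) → 168
  i=4: add(0xe6,0xb4) → 410
  i=5: tail/ones → 4294967295
  i=6: tail/ones → 4294967295
  i=7: tail/ones → 4294967295
  i=8: tail/ones → 4294967295
  i=9: tail/ones → 4294967295
  i=10: tail/ones → 4294967295
  i=11: tail/ones → 4294967295
  i=12: tail/ones → 4294967295
  i=13: tail/ones → 4294967295
  i=14: tail/ones → 4294967295
  i=15: tail/ones → 4294967295

vd[10] = 4294967295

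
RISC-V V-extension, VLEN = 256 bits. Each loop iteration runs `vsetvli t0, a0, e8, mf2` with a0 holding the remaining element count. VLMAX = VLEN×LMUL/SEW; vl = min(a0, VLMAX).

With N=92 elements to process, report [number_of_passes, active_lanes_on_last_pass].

VLMAX = VLEN×LMUL/SEW = 256×1/2/8 = 16
iterations = ceil(92/16) = 6; final-pass vl = 12

[iterations, last_vl] = [6, 12]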